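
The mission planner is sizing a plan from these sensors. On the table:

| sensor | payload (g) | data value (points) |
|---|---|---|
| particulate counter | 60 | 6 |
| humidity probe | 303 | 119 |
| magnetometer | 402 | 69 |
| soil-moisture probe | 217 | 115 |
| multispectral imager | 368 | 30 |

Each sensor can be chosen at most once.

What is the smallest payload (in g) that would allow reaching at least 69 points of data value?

217

Look for the lowest-payload combination reaching 69.
soil-moisture probe: 115 data value at 217 g.
No combination under 217 g hits 69.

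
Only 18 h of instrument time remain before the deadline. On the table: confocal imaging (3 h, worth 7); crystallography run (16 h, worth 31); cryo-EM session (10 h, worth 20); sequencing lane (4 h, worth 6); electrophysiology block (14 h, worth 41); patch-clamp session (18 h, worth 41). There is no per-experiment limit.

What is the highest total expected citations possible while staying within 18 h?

48

By expected citations per h: electrophysiology block 2.93, confocal imaging 2.33, patch-clamp session 2.28, cryo-EM session 2.00 lead.
Taking confocal imaging + electrophysiology block: 17 h used, 48 in expected citations.
That's the maximum — no swap from here does better than 48.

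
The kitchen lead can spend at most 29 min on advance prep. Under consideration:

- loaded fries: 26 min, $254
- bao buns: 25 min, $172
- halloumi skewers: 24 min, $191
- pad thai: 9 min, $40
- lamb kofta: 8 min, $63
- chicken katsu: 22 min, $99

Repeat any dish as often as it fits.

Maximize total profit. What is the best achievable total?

254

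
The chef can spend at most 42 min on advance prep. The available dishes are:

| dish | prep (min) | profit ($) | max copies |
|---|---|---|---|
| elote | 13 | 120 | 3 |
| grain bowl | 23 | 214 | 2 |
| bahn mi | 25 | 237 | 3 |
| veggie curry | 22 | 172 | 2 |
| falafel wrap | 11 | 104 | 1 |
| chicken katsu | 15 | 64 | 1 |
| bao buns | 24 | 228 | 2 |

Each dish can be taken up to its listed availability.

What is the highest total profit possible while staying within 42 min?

360

Taking the top-ratio dishes first gives falafel wrap + bao buns for 332 (35 min).
The 35 min tied up in falafel wrap and bao buns is better spent on 3×elote — total rises to 360 (39 min).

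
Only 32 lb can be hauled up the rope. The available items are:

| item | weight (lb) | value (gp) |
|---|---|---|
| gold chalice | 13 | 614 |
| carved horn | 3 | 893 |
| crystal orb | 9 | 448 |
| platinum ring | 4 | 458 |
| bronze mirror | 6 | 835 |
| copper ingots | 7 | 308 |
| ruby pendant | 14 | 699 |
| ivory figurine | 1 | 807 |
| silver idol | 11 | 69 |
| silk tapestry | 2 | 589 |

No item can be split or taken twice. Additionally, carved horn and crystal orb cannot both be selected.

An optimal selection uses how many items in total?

6

Best achievable value is 4281.
carved horn + platinum ring + bronze mirror + ruby pendant + ivory figurine + silk tapestry hits 4281 at 30 lb.
All optima have 6 items.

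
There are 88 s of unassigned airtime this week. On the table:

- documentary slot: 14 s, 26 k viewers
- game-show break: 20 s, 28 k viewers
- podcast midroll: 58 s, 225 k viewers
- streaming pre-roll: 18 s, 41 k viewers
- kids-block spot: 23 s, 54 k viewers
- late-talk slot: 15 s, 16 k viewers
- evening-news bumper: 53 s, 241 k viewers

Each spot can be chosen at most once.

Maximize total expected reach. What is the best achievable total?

A density-first pass picks kids-block spot + evening-news bumper — 295 at 76 s.
Dropping kids-block spot frees 23 s; slotting in documentary slot + streaming pre-roll (32 s) lifts the total to 308 at 85 s.

308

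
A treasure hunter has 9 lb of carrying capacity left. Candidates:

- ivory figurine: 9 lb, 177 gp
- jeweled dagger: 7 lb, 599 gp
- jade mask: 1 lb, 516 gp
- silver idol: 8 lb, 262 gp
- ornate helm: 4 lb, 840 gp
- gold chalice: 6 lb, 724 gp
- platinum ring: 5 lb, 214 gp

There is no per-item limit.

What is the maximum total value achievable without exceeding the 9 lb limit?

4644

The ratio ordering already packs tightly: 9×jade mask, 9 lb, 4644.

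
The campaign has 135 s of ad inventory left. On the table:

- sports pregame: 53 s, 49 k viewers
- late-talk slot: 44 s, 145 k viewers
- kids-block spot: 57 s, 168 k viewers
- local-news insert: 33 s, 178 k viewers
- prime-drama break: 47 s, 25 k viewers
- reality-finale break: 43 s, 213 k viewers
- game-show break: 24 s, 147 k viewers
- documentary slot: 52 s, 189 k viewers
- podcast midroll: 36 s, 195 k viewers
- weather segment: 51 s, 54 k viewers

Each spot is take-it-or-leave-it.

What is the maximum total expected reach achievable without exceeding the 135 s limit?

Taking the top-ratio spots first gives local-news insert + game-show break + podcast midroll for 520 (93 s).
Replace local-news insert and game-show break with reality-finale break + documentary slot: the trade gains 77 net, giving 597 at 131 s.
The closest alternative, local-news insert + reality-finale break + podcast midroll, reaches only 586.

597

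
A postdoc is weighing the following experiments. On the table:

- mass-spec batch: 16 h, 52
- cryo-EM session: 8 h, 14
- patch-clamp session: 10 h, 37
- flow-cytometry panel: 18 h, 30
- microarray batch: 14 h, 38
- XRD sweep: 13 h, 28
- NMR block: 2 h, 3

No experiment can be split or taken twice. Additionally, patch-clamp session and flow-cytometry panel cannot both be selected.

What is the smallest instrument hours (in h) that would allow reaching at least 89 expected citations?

26

Need the lightest bundle worth ≥ 89.
mass-spec batch + patch-clamp session: 89 expected citations at 26 h.
Any bundle with less than 26 h falls short of 89.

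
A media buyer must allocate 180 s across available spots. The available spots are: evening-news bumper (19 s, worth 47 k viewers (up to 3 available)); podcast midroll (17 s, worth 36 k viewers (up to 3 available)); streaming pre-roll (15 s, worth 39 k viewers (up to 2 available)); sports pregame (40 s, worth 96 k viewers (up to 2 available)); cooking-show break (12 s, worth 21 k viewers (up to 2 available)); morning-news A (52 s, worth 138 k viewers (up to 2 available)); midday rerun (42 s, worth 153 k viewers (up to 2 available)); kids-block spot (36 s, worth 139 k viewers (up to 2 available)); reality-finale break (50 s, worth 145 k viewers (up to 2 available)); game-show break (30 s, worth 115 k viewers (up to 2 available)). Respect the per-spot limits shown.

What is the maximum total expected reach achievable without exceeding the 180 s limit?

Taking the top-ratio spots first gives midday rerun + 2×kids-block spot + 2×game-show break for 661 (174 s).
The 36 s tied up in kids-block spot is better spent on midday rerun — total rises to 675 (180 s).
No other feasible combination exceeds 675.

675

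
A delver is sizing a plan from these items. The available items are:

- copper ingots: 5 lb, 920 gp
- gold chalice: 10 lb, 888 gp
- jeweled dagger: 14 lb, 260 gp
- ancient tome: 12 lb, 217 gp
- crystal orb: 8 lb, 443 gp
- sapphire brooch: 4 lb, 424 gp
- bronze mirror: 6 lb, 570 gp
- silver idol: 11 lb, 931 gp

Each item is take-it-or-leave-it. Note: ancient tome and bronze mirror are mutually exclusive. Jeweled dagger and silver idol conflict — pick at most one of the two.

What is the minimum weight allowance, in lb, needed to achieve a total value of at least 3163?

30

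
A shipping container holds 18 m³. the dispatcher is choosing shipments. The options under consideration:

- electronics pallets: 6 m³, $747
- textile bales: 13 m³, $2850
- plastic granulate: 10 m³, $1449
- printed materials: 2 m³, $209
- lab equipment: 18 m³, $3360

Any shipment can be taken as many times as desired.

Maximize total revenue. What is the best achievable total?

Taking the top-ratio shipments first gives textile bales + 2×printed materials for 3268 (17 m³).
The 17 m³ tied up in textile bales and 2×printed materials is better spent on lab equipment — total rises to 3360 (18 m³).
Every other selection either busts 18 m³ or fails to beat 3360.

3360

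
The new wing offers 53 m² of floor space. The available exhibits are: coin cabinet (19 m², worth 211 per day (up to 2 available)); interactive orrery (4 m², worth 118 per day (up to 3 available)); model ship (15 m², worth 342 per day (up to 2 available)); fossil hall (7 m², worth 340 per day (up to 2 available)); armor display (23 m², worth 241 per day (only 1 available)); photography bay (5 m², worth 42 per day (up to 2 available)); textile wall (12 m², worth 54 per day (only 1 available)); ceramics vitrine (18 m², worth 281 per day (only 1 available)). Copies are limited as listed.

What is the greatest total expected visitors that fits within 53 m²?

Filling by ratio: 3×interactive orrery + model ship + 2×fossil hall + 2×photography bay for 1460, with 2 m² left unused.
The 14 m² tied up in interactive orrery and 2×photography bay is better spent on model ship — total rises to 1600 (52 m²).
That's the maximum — no swap from here does better than 1600.

1600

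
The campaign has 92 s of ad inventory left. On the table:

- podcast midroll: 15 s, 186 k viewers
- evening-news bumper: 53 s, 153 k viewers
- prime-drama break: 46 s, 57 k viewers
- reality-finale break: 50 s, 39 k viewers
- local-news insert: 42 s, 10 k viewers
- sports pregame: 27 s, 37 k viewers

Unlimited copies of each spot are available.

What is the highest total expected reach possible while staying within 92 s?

1116

The ratio ordering already packs tightly: 6×podcast midroll, 90 s, 1116.
Every other selection either busts 92 s or fails to beat 1116.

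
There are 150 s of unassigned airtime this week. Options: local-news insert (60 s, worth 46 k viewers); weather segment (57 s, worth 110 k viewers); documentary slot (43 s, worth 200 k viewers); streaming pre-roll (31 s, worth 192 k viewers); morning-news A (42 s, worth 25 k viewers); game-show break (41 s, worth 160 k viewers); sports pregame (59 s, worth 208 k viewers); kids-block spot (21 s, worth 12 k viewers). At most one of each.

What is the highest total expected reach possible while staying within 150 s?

Taking the top-ratio spots first gives documentary slot + streaming pre-roll + game-show break + kids-block spot for 564 (136 s).
Replace game-show break and kids-block spot with sports pregame: the trade gains 36 net, giving 600 at 133 s.
An exhaustive check of the 256 subsets confirms 600.

600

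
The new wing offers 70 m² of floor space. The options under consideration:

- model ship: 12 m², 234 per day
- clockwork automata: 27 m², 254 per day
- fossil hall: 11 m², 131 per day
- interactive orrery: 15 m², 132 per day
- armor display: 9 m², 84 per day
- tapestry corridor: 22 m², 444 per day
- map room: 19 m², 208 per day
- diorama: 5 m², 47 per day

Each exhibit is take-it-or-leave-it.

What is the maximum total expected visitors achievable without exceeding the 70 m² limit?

Taking model ship + fossil hall + tapestry corridor + map room + diorama: 69 m² used, 1064 in expected visitors.

1064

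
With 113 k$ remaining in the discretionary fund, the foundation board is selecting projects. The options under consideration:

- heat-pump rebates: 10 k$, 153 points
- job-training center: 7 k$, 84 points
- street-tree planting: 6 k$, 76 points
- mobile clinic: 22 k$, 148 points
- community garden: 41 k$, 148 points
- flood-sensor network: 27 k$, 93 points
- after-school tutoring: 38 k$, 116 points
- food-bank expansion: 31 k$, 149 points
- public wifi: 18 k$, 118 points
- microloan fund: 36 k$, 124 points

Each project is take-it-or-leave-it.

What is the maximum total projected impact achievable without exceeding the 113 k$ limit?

734

Filling by ratio: heat-pump rebates + job-training center + street-tree planting + mobile clinic + food-bank expansion + public wifi for 728, with 19 k$ left unused.
Replace public wifi with microloan fund: the trade gains 6 net, giving 734 at 112 k$.
Runner-up heat-pump rebates + job-training center + street-tree planting + mobile clinic + food-bank expansion + public wifi tops out at 728.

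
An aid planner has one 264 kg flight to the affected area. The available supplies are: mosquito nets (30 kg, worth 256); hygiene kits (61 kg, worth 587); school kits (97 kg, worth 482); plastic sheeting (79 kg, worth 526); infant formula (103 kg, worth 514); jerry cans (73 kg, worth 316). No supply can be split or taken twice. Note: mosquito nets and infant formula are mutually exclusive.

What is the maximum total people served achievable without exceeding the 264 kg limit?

Density check — hygiene kits 9.62, mosquito nets 8.53, plastic sheeting 6.66 are the best per kg.
Taking mosquito nets + hygiene kits + plastic sheeting + jerry cans: 243 kg used, 1685 in people served.

1685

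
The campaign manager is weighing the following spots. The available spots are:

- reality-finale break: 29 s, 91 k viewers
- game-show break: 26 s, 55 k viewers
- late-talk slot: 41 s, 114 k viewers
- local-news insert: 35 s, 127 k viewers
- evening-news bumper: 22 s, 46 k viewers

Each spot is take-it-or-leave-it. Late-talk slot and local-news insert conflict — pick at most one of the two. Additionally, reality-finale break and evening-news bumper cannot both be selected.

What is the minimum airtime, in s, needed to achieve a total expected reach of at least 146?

Need the lightest bundle worth ≥ 146.
reality-finale break + game-show break: 146 expected reach at 55 s.
Any bundle with less than 55 s falls short of 146.

55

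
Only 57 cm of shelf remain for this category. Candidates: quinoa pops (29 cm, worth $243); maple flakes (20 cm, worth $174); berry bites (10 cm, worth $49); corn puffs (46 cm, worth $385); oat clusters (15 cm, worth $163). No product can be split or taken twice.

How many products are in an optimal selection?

3

The maximum weekly sales within 57 cm is 455.
quinoa pops + berry bites + oat clusters hits 455 at 54 cm.
All optima have 3 products.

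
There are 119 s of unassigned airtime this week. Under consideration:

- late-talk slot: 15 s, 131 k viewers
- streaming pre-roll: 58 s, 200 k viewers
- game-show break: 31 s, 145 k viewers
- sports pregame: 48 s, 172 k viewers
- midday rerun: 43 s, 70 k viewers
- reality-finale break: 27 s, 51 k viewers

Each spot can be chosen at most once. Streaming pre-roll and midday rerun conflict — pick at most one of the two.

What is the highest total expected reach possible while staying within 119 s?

Taking the top-ratio spots first gives late-talk slot + game-show break + sports pregame for 448 (94 s).
Dropping sports pregame frees 48 s; slotting in streaming pre-roll (58 s) lifts the total to 476 at 104 s.

476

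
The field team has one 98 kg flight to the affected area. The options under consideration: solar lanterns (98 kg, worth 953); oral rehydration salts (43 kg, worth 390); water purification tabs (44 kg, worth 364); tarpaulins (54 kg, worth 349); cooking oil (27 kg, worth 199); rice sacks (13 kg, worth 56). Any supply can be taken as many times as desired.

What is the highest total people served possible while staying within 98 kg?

Density check — solar lanterns 9.72, oral rehydration salts 9.07, water purification tabs 8.27, cooking oil 7.37 are the best per kg.
The ratio ordering already packs tightly: solar lanterns, 98 kg, 953.
No other feasible combination exceeds 953.

953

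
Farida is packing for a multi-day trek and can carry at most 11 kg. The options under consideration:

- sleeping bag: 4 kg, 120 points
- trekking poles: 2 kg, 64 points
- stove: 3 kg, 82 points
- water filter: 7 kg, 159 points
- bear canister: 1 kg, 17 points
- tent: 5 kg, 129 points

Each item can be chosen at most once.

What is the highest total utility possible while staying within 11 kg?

313

The ratio heuristic lands on sleeping bag + trekking poles + stove + bear canister (283) but leaves 1 kg idle.
The 4 kg tied up in stove and bear canister is better spent on tent — total rises to 313 (11 kg).
Runner-up trekking poles + stove + bear canister + tent tops out at 292.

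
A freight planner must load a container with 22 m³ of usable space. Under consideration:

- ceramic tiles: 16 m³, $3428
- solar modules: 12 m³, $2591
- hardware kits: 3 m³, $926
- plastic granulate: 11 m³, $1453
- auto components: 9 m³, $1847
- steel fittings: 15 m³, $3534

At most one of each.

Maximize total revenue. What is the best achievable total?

4460

The ratio ordering already packs tightly: hardware kits + steel fittings, 18 m³, 4460.
Runner-up solar modules + auto components tops out at 4438.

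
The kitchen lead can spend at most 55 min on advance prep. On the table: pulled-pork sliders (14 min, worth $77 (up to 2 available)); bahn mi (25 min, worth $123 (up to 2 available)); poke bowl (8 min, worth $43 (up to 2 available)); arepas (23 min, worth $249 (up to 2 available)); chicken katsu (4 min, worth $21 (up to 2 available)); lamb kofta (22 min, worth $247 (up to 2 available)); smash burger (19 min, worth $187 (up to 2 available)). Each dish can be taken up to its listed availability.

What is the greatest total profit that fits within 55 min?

By profit per min: lamb kofta 11.23, arepas 10.83, smash burger 9.84 lead.
A density-first pass picks poke bowl + 2×lamb kofta — 537 at 52 min.
The 44 min tied up in 2×lamb kofta is better spent on 2×arepas — total rises to 541 (54 min).
The spare 1 min is too small for any remaining dish, and no exchange beats 541.

541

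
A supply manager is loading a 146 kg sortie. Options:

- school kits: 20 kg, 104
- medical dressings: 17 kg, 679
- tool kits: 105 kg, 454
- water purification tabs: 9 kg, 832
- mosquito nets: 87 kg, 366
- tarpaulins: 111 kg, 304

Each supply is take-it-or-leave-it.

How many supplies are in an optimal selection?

4

Best achievable people served is 1981.
For example school kits + medical dressings + water purification tabs + mosquito nets achieves it, using 133 kg.
All optima have 4 supplies.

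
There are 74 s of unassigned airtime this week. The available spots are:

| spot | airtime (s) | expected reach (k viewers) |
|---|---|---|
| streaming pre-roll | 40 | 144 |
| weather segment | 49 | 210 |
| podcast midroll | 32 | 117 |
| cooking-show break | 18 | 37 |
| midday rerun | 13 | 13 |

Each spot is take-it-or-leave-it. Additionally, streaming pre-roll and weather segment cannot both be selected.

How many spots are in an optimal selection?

2

The maximum expected reach within 74 s is 261.
For example streaming pre-roll + podcast midroll achieves it, using 72 s.
Any selection reaching 261 contains exactly 2 spots.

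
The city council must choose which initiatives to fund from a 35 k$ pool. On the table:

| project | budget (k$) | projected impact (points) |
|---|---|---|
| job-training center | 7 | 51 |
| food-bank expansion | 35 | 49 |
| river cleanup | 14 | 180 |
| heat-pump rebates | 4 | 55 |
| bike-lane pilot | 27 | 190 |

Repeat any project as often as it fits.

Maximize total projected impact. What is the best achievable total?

A density-first pass picks 8×heat-pump rebates — 440 at 32 k$.
The 12 k$ tied up in 3×heat-pump rebates is better spent on river cleanup — total rises to 455 (34 k$).
Every other selection either busts 35 k$ or fails to beat 455.

455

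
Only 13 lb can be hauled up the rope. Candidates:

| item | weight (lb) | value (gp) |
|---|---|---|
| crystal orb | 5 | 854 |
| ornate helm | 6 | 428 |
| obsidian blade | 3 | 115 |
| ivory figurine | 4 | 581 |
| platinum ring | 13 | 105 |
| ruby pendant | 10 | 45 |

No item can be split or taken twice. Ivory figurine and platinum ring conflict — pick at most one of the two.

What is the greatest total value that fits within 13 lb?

Best packing: crystal orb + obsidian blade + ivory figurine — 12 lb, 1550 total.
No other feasible combination exceeds 1550.

1550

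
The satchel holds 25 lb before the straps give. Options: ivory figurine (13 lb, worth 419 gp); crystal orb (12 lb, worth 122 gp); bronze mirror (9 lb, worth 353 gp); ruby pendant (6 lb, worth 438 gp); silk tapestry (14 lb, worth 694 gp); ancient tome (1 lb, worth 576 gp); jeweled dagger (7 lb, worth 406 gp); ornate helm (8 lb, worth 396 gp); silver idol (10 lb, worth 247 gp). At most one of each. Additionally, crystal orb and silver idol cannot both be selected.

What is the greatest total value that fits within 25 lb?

By value per lb: ancient tome 576.00, ruby pendant 73.00, jeweled dagger 58.00, silk tapestry 49.57 lead.
Best packing: ruby pendant + ancient tome + jeweled dagger + ornate helm — 22 lb, 1816 total.

1816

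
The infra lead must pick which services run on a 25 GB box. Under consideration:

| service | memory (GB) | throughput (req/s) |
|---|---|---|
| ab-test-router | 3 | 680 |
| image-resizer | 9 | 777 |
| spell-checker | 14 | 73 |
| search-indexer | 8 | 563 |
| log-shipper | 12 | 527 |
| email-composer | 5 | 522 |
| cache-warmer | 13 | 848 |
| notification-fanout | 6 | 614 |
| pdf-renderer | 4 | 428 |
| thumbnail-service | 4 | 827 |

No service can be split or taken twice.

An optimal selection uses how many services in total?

5

Best achievable throughput is 3234.
ab-test-router + image-resizer + email-composer + pdf-renderer + thumbnail-service hits 3234 at 25 GB.
Every optimal selection uses 5 services.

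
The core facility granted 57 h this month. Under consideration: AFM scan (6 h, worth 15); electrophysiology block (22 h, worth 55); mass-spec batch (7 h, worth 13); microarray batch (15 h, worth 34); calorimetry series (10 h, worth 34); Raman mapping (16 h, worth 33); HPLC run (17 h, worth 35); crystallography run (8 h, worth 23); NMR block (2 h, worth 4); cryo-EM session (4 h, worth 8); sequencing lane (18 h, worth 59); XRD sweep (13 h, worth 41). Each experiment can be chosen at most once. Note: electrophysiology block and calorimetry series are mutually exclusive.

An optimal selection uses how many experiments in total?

6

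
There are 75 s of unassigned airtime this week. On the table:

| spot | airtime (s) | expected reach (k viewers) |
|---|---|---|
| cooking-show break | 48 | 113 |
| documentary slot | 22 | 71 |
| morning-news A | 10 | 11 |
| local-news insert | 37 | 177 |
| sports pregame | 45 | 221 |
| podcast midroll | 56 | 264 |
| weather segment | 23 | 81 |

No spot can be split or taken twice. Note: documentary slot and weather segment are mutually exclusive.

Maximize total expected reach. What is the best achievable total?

302

Sports pregame + weather segment uses 68 of the 75 s and totals 302.
Runner-up documentary slot + sports pregame tops out at 292.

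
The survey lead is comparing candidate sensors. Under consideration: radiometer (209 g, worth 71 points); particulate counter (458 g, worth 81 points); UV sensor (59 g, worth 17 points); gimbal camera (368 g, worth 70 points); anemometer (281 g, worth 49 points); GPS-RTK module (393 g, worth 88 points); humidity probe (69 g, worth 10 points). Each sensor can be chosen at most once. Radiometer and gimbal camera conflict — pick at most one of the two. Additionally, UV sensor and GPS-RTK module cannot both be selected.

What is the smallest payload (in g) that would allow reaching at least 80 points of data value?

268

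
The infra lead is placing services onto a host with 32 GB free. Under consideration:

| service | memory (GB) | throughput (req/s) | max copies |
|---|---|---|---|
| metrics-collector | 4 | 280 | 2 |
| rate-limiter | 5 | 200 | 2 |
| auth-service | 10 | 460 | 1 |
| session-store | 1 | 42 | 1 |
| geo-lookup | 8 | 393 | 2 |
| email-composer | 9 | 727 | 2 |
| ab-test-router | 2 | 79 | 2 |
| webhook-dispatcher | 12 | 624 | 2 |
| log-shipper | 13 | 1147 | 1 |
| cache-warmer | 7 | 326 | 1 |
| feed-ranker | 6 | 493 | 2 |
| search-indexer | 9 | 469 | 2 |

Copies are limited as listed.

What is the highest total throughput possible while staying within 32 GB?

2647

Ranking by ratio (throughput/GB): log-shipper 88.23, feed-ranker 82.17, email-composer 80.78.
Greedy by ratio would take metrics-collector + session-store + ab-test-router + log-shipper + 2×feed-ranker: 32 GB used, total 2534.
Replace session-store and ab-test-router and feed-ranker with email-composer: the trade gains 113 net, giving 2647 at 32 GB.
That's the maximum — no swap from here does better than 2647.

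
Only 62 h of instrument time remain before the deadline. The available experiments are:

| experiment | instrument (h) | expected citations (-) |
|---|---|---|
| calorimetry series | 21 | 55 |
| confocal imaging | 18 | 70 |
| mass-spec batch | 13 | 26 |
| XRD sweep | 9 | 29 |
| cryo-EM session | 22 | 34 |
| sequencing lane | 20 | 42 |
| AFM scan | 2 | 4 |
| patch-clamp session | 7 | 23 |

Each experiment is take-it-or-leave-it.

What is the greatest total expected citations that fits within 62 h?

181

The ratio ordering already packs tightly: calorimetry series + confocal imaging + XRD sweep + AFM scan + patch-clamp session, 57 h, 181.
Every other selection either busts 62 h or fails to beat 181.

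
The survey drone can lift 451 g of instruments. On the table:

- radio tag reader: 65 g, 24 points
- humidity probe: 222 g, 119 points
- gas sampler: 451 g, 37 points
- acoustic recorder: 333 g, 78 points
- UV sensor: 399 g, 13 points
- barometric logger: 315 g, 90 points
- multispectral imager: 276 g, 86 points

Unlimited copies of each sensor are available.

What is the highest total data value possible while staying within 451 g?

238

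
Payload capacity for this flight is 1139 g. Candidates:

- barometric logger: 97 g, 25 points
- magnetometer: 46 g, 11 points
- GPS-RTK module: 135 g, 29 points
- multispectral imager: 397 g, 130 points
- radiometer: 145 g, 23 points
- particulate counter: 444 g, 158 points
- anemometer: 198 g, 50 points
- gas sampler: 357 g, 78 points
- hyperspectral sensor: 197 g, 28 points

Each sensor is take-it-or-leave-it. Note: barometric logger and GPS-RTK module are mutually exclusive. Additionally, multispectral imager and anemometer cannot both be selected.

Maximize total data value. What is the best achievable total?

347

Best packing: barometric logger + magnetometer + multispectral imager + radiometer + particulate counter — 1129 g, 347 total.
An exhaustive check of the 512 subsets confirms 347.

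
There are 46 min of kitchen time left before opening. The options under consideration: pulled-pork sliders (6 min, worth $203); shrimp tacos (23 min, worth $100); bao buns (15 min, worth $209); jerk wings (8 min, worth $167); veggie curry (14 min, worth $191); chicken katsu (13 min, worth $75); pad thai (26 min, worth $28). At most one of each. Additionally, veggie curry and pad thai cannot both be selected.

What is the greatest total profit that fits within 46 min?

770

Pulled-pork sliders + bao buns + jerk wings + veggie curry uses 43 of the 46 min and totals 770.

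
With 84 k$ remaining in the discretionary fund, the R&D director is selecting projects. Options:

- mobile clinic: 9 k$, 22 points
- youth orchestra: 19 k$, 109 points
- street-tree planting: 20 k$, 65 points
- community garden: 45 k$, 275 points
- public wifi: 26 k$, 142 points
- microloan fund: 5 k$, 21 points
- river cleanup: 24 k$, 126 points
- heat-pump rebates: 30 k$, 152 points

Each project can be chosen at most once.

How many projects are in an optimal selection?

3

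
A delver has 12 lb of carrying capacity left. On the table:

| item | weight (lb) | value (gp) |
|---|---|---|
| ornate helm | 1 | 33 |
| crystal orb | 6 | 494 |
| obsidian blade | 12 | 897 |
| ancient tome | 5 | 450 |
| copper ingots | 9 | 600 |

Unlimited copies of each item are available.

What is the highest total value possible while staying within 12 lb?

988

Density check — ancient tome 90.00, crystal orb 82.33, obsidian blade 74.75, copper ingots 66.67 are the best per lb.
Greedy by ratio would take 2×ornate helm + 2×ancient tome: 12 lb used, total 966.
The 12 lb tied up in 2×ornate helm and 2×ancient tome is better spent on 2×crystal orb — total rises to 988 (12 lb).
Every other selection either busts 12 lb or fails to beat 988.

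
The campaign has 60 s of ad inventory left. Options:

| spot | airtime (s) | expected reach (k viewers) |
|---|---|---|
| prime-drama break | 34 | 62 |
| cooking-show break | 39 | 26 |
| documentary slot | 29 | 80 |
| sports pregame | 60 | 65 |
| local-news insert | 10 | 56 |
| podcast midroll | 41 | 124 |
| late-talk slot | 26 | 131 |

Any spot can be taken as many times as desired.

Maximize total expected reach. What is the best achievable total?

336

Best packing: 6×local-news insert — 60 s, 336 total.
No other feasible combination exceeds 336.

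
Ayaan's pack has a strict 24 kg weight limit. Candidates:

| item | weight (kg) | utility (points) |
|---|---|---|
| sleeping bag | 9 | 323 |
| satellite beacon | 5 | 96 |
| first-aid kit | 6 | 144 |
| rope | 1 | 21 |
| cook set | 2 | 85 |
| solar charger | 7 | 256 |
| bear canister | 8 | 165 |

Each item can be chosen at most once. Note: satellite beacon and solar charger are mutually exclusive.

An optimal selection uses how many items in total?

4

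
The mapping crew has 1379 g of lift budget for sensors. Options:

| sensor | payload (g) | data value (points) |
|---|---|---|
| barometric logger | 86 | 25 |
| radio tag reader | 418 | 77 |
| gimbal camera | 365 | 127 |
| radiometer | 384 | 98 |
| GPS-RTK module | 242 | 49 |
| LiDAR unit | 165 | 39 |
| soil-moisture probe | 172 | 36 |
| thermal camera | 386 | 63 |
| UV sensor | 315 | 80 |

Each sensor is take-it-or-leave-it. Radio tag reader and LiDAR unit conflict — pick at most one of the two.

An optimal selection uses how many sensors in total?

Optimal total is 369.
One optimal bundle: barometric logger + gimbal camera + radiometer + LiDAR unit + UV sensor (1315 g).
Any selection reaching 369 contains exactly 5 sensors.

5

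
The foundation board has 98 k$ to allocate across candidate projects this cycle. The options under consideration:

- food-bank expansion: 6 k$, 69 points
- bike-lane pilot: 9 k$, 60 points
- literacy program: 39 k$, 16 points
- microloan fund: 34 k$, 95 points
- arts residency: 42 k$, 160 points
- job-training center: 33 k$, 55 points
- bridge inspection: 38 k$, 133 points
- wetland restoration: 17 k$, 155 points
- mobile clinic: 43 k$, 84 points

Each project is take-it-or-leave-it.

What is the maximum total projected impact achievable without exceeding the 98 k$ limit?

452

Filling by ratio: food-bank expansion + bike-lane pilot + arts residency + wetland restoration for 444, with 24 k$ left unused.
Dropping bike-lane pilot and arts residency frees 51 k$; slotting in microloan fund + bridge inspection (72 k$) lifts the total to 452 at 95 k$.
Nothing else within 98 k$ beats 452.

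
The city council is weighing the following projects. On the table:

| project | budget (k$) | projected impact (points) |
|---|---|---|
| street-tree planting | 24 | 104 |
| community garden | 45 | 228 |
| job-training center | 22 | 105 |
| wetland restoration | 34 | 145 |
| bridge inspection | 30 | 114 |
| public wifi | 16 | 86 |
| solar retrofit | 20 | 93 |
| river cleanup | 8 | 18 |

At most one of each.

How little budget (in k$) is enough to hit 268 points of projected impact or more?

Minimise k$ subject to total projected impact ≥ 268.
job-training center + public wifi + solar retrofit reaches 284 using 58 k$.
Below 58 k$ the best achievable stays under 268.

58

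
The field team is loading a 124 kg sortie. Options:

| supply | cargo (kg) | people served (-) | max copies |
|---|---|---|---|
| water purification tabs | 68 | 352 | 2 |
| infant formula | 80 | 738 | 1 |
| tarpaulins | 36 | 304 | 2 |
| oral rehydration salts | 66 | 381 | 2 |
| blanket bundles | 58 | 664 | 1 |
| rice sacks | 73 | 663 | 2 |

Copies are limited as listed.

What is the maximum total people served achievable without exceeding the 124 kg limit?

1045

The ratio heuristic lands on tarpaulins + blanket bundles (968) but leaves 30 kg idle.
The 36 kg tied up in tarpaulins is better spent on oral rehydration salts — total rises to 1045 (124 kg).
That's the maximum — no swap from here does better than 1045.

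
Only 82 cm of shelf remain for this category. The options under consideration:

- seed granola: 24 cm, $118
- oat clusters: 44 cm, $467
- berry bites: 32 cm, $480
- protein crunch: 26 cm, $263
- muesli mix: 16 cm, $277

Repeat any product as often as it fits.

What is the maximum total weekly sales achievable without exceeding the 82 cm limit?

1385

Best packing: 5×muesli mix — 80 cm, 1385 total.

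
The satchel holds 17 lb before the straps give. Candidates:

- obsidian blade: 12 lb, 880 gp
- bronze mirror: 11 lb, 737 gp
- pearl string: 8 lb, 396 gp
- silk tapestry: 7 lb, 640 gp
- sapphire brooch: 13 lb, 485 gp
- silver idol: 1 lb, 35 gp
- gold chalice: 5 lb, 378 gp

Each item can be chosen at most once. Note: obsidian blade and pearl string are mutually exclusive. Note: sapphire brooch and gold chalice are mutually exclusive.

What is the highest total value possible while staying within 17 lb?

Filling by ratio: silk tapestry + silver idol + gold chalice for 1053, with 4 lb left unused.
Replace silk tapestry and silver idol with obsidian blade: the trade gains 205 net, giving 1258 at 17 lb.
Runner-up bronze mirror + silver idol + gold chalice tops out at 1150.

1258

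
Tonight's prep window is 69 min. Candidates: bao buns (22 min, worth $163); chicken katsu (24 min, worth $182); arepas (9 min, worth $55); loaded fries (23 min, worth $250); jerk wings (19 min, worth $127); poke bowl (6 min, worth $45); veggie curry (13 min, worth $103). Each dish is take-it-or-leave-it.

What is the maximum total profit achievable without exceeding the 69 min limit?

595

Density check — loaded fries 10.87, veggie curry 7.92, chicken katsu 7.58, poke bowl 7.50 are the best per min.
A density-first pass picks chicken katsu + loaded fries + poke bowl + veggie curry — 580 at 66 min.
Dropping poke bowl and veggie curry frees 19 min; slotting in bao buns (22 min) lifts the total to 595 at 69 min.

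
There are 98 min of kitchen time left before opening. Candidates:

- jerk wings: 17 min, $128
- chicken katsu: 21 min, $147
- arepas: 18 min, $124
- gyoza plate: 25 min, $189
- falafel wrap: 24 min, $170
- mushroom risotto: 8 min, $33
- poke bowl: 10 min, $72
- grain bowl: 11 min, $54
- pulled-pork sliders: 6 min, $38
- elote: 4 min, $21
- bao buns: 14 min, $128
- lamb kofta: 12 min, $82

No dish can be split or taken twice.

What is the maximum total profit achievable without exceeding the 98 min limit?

Density check — bao buns 9.14, gyoza plate 7.56, jerk wings 7.53 are the best per min.
Filling by ratio: jerk wings + gyoza plate + falafel wrap + poke bowl + pulled-pork sliders + bao buns for 725, with 2 min left unused.
Dropping poke bowl and pulled-pork sliders frees 16 min; slotting in arepas (18 min) lifts the total to 739 at 98 min.
Nothing else within 98 min beats 739.

739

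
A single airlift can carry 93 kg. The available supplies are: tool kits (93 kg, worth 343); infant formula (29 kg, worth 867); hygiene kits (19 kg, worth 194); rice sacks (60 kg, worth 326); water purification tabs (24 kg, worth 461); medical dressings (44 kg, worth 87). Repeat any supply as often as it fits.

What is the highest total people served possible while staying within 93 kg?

2601

Density check — infant formula 29.90, water purification tabs 19.21, hygiene kits 10.21, rice sacks 5.43 are the best per kg.
Taking 3×infant formula: 87 kg used, 2601 in people served.
Every other selection either busts 93 kg or fails to beat 2601.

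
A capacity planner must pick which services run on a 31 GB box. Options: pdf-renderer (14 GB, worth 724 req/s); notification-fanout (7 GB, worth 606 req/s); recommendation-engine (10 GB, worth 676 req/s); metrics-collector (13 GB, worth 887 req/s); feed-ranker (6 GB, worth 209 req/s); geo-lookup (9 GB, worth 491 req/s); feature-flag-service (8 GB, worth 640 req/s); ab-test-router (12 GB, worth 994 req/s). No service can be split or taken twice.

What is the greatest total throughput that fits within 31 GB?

2310

Greedy by ratio would take notification-fanout + feature-flag-service + ab-test-router: 27 GB used, total 2240.
The 7 GB tied up in notification-fanout is better spent on recommendation-engine — total rises to 2310 (30 GB).
That's the maximum — no swap from here does better than 2310.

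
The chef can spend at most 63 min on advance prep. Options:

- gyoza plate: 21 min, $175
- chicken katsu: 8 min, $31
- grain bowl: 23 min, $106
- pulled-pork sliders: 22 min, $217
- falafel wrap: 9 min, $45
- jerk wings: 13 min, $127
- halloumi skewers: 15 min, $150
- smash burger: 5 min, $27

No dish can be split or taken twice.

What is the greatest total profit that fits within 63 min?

569

Taking the top-ratio dishes first gives chicken katsu + pulled-pork sliders + jerk wings + halloumi skewers + smash burger for 552 (63 min).
The 21 min tied up in chicken katsu and jerk wings is better spent on gyoza plate — total rises to 569 (63 min).
An exhaustive check of the 256 subsets confirms 569.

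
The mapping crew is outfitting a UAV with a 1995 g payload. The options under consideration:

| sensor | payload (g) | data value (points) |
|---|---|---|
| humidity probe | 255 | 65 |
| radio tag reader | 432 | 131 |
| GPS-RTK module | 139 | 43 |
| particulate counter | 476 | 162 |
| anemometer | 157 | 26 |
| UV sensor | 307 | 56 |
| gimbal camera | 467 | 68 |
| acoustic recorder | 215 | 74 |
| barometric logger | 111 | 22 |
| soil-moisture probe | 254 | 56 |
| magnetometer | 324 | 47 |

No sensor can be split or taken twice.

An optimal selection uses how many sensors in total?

7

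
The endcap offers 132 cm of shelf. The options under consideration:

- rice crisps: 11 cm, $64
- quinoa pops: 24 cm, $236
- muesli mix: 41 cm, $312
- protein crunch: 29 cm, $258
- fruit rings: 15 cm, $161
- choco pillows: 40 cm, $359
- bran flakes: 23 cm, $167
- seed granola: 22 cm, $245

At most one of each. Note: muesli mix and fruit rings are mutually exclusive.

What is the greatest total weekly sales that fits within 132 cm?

Ranking by ratio (weekly sales/cm): seed granola 11.14, fruit rings 10.73, quinoa pops 9.83.
Quinoa pops + protein crunch + fruit rings + choco pillows + seed granola uses 130 of the 132 cm and totals 1259.

1259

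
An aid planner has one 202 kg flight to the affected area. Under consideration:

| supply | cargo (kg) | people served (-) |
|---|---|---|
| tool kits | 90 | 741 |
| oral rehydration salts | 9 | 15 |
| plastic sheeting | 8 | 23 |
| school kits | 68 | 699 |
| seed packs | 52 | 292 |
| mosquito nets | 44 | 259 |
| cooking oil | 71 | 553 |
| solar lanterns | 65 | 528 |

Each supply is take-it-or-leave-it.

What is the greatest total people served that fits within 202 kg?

Ranking by ratio (people served/kg): school kits 10.28, tool kits 8.23, solar lanterns 8.12, cooking oil 7.79.
Taking tool kits + school kits + mosquito nets: 202 kg used, 1699 in people served.

1699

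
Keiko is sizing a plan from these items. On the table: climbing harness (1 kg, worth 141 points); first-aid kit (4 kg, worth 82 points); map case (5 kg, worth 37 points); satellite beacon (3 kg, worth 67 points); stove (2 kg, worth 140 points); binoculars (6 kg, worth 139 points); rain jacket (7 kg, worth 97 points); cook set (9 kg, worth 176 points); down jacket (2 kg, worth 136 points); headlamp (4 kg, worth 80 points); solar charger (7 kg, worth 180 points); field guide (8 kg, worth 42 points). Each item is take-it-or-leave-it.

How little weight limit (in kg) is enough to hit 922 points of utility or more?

28

Need the lightest bundle worth ≥ 922.
climbing harness + first-aid kit + satellite beacon + stove + cook set + down jacket + solar charger: 922 utility at 28 kg.
No combination under 28 kg hits 922.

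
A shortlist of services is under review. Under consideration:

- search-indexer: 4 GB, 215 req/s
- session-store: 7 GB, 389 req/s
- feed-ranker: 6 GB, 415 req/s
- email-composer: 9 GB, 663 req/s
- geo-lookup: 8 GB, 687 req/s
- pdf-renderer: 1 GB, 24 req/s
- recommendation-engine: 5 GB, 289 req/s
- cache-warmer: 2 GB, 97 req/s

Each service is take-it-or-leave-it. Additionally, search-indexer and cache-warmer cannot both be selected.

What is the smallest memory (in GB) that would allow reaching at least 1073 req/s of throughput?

14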